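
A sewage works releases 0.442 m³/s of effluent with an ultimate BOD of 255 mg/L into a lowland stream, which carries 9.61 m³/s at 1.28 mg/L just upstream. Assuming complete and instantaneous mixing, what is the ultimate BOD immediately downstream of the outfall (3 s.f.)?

12.4 mg/L

Flow-weighted mixing: C = (Q_r C_r + Q_w C_w)/(Q_r + Q_w)
= (9.61×1.28 + 0.442×255)/(9.61 + 0.442) = 125.0/10.05 = 12.44 mg/L.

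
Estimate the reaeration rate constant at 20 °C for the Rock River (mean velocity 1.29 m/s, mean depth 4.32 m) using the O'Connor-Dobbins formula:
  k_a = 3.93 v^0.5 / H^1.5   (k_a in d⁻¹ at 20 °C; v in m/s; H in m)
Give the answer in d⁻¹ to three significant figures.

k_a ≈ 0.497 d⁻¹

k_a = 3.93 × 1.29^0.5 / 4.32^1.5 = 3.93 × 1.136 / 8.979 = 0.4971 d⁻¹.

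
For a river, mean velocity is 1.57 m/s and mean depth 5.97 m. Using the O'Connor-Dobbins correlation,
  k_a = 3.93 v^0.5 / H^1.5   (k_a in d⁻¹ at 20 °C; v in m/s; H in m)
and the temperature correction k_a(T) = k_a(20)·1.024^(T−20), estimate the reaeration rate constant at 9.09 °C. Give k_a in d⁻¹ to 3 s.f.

k_a(20) = 3.93 × 1.57^0.5 / 5.97^1.5 = 3.93 × 1.253 / 14.59 = 0.3376 d⁻¹.
k_a(9.09) = 0.3376 × 1.024^(9.09−20) = 0.3376 × 0.7720 = 0.2606 d⁻¹.

k_a ≈ 0.261 d⁻¹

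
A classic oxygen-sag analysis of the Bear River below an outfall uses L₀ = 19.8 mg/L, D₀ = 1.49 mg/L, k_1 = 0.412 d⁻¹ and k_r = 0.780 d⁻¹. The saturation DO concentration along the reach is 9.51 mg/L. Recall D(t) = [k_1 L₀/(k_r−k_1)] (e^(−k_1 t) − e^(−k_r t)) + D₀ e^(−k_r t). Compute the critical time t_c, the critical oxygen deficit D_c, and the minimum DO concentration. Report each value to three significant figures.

At the critical point dD/dt = 0, so k_1 L₀ e^(−k_1 t) = k_r D. Substituting D(t) from the Streeter–Phelps equation and solving for t gives
t_c = ln[(k_r/k_1)(1 − D₀(k_r−k_1)/(k_1 L₀))] / (k_r−k_1).
Here k_r−k_1 = 0.3680 d⁻¹ and 1 − D₀(k_r−k_1)/(k_1 L₀) = 1 − 1.49×0.3680/(0.412×19.8) = 0.9328, so
t_c = ln(1.893 × 0.9328) / 0.3680 = 0.5687 / 0.3680 = 1.545 d.
L(t_c) = L₀ e^(−k_1 t_c) = 19.8 × 0.5290 = 10.48 mg/L, and at the critical point k_r D_c = k_1 L, so D_c = (0.412/0.780) × 10.48 = 5.533 mg/L.
Minimum DO = C_s − D_c = 9.51 − 5.533 = 3.977 mg/L.

t_c ≈ 1.55 d; D_c ≈ 5.53 mg/L; min DO ≈ 3.98 mg/L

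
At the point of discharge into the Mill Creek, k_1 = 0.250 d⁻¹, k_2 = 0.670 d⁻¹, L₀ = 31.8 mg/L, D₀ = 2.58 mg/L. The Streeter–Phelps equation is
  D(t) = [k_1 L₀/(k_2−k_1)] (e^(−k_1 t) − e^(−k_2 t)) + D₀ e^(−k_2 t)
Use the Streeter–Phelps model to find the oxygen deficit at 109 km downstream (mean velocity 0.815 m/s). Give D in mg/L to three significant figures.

D ≈ 7.06 mg/L

Travel time t = x/v = 109 km / (0.815 m/s) = 109000 m / 0.815 m/s = 133700 s = 1.548 d.
k_1 L₀/(k_2−k_1) = 0.250×31.8/(0.670−0.250) = 7.950/0.4200 = 18.93 mg/L.
e^(−k_1 t) = e^(−0.250×1.548) = 0.6791; e^(−k_2 t) = e^(−0.670×1.548) = 0.3545.
D = 18.93 × (0.6791 − 0.3545) + 2.58 × 0.3545 = 6.145 + 0.9145 = 7.059 mg/L.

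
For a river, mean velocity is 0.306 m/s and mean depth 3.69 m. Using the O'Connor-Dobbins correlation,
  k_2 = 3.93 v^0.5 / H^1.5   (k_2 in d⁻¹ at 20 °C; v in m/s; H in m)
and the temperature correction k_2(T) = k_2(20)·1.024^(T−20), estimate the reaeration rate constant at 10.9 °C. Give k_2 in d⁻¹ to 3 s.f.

k_2 ≈ 0.247 d⁻¹

k_2(20) = 3.93 × 0.306^0.5 / 3.69^1.5 = 3.93 × 0.5532 / 7.088 = 0.3067 d⁻¹.
k_2(10.9) = 0.3067 × 1.024^(10.9−20) = 0.3067 × 0.8059 = 0.2472 d⁻¹.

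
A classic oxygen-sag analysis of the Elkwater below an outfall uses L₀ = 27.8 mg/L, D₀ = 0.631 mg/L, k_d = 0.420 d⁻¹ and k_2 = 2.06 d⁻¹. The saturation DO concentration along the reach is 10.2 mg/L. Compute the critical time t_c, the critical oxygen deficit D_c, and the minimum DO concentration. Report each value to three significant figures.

t_c ≈ 0.913 d; D_c ≈ 3.86 mg/L; min DO ≈ 6.34 mg/L

At the critical point dD/dt = 0, so k_d L₀ e^(−k_d t) = k_2 D. Substituting D(t) from the Streeter–Phelps equation and solving for t gives
t_c = ln[(k_2/k_d)(1 − D₀(k_2−k_d)/(k_d L₀))] / (k_2−k_d).
Here k_2−k_d = 1.640 d⁻¹ and 1 − D₀(k_2−k_d)/(k_d L₀) = 1 − 0.631×1.640/(0.420×27.8) = 0.9114, so
t_c = ln(4.905 × 0.9114) / 1.640 = 1.497 / 1.640 = 0.9130 d.
L(t_c) = L₀ e^(−k_d t_c) = 27.8 × 0.6815 = 18.95 mg/L, and at the critical point k_2 D_c = k_d L, so D_c = (0.420/2.06) × 18.95 = 3.863 mg/L.
Minimum DO = C_s − D_c = 10.2 − 3.863 = 6.337 mg/L.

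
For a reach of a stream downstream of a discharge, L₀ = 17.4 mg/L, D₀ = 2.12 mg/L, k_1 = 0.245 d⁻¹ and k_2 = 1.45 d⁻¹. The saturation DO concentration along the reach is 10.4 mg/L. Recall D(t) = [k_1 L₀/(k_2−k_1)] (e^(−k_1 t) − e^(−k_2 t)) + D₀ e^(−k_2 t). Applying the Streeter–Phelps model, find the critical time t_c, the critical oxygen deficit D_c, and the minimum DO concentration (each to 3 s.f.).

t_c = [1/(k_2−k_1)] ln[(k_2/k_1)(1 − D₀(k_2−k_1)/(k_1 L₀))]
= [1/(1.45−0.245)] ln[(1.45/0.245)(1 − 2.12×1.205/(0.245×17.4))]
= (1/1.205) ln[5.918 × 0.4008] = 0.8299 × ln(2.372) = 0.8299 × 0.8636 = 0.7167 d.
L(t_c) = L₀ e^(−k_1 t_c) = 17.4 × 0.8390 = 14.60 mg/L, and at the critical point k_2 D_c = k_1 L, so D_c = (0.245/1.45) × 14.60 = 2.467 mg/L.
Minimum DO = C_s − D_c = 10.4 − 2.467 = 7.933 mg/L.

t_c ≈ 0.717 d; D_c ≈ 2.47 mg/L; min DO ≈ 7.93 mg/L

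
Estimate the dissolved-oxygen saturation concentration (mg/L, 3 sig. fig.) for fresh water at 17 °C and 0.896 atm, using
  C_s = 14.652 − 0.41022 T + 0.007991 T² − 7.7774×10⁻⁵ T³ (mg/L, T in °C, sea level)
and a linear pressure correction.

At sea level: C_s = 14.652 − 0.41022×17 + 0.007991×17² − 7.7774×10⁻⁵×17³ = 9.606 mg/L.
Pressure correction: C_s' = 9.606 × 0.896 = 8.607 mg/L.

C_s ≈ 8.61 mg/L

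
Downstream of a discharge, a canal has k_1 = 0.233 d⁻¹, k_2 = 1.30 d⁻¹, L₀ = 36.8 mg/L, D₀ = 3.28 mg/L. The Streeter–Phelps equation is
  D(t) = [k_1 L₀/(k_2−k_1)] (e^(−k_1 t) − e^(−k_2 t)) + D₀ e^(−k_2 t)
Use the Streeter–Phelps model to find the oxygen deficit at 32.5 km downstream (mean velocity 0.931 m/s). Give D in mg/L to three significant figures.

D ≈ 4.50 mg/L

Travel time t = x/v = 32.5 km / (0.931 m/s) = 32500 m / 0.931 m/s = 34910 s = 0.4040 d.
k_1 L₀/(k_2−k_1) = 0.233×36.8/(1.30−0.233) = 8.574/1.067 = 8.036 mg/L.
e^(−k_1 t) = e^(−0.233×0.4040) = 0.9102; e^(−k_2 t) = e^(−1.30×0.4040) = 0.5914.
D = 8.036 × (0.9102 − 0.5914) + 3.28 × 0.5914 = 2.561 + 1.940 = 4.501 mg/L.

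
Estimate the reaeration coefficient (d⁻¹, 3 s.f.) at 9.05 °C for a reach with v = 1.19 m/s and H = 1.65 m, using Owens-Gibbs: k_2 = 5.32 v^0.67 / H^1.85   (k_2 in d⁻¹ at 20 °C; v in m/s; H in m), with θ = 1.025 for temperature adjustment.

k_2 ≈ 1.81 d⁻¹

k_2(20) = 5.32 × 1.19^0.67 / 1.65^1.85 = 5.32 × 1.124 / 2.525 = 2.367 d⁻¹.
k_2(9.05) = 2.367 × 1.025^(9.05−20) = 2.367 × 0.7631 = 1.806 d⁻¹.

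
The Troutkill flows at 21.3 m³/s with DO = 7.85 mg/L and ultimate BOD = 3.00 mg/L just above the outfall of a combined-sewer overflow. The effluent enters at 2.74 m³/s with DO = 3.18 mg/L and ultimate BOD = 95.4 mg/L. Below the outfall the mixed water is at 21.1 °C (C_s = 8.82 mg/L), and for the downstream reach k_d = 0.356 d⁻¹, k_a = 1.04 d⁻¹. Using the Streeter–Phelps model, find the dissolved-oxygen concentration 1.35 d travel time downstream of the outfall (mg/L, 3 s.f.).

Mixed DO = (21.3×7.85 + 2.74×3.18)/(21.3+2.74) = 175.9/24.04 = 7.318 mg/L.
Mixed L₀ = (21.3×3.00 + 2.74×95.4)/(24.04) = 325.3/24.04 = 13.53 mg/L.
Initial deficit D₀ = C_s − DO₀ = 8.82 − 7.318 = 1.502 mg/L.
D(1.35) = [0.356×13.53/(1.04−0.356)](e^(−0.356×1.35) − e^(−1.04×1.35)) + 1.502 e^(−1.04×1.35)
= 7.043 × (0.6184 − 0.2456) + 1.502 × 0.2456 = 2.994 mg/L.
DO = 8.82 − 2.994 = 5.826 mg/L.

DO ≈ 5.83 mg/L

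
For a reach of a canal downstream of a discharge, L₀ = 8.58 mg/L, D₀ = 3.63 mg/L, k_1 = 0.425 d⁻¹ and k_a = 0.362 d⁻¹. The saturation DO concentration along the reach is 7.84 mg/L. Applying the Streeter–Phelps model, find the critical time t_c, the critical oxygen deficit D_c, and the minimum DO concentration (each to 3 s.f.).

t_c = [1/(k_a−k_1)] ln[(k_a/k_1)(1 − D₀(k_a−k_1)/(k_1 L₀))]
= [1/(0.362−0.425)] ln[(0.362/0.425)(1 − 3.63×-0.06300/(0.425×8.58))]
= (1/-0.06300) ln[0.8518 × 1.063] = -15.87 × ln(0.9052) = -15.87 × -0.09962 = 1.581 d.
D_c = (k_1/k_a) L₀ e^(−k_1 t_c) = (0.425/0.362) × 8.58 × e^(−0.425×1.581) = 1.174 × 8.58 × 0.5107 = 5.144 mg/L.
Minimum DO = C_s − D_c = 7.84 − 5.144 = 2.696 mg/L.

t_c ≈ 1.58 d; D_c ≈ 5.14 mg/L; min DO ≈ 2.70 mg/L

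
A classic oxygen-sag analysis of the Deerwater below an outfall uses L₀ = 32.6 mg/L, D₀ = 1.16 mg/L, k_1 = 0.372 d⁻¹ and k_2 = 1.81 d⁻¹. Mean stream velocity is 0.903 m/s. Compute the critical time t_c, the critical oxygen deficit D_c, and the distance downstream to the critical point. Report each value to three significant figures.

t_c = [1/(k_2−k_1)] ln[(k_2/k_1)(1 − D₀(k_2−k_1)/(k_1 L₀))]
= [1/(1.81−0.372)] ln[(1.81/0.372)(1 − 1.16×1.438/(0.372×32.6))]
= (1/1.438) ln[4.866 × 0.8625] = 0.6954 × ln(4.196) = 0.6954 × 1.434 = 0.9974 d.
D_c = (k_1/k_2) L₀ e^(−k_1 t_c) = (0.372/1.81) × 32.6 × e^(−0.372×0.9974) = 0.2055 × 32.6 × 0.6900 = 4.623 mg/L.
x_c = v t_c = 0.903 m/s × 0.9974 d × 86400 s/d = 77810 m ≈ 77.8 km.

t_c ≈ 0.997 d; D_c ≈ 4.62 mg/L; x_c ≈ 77.8 km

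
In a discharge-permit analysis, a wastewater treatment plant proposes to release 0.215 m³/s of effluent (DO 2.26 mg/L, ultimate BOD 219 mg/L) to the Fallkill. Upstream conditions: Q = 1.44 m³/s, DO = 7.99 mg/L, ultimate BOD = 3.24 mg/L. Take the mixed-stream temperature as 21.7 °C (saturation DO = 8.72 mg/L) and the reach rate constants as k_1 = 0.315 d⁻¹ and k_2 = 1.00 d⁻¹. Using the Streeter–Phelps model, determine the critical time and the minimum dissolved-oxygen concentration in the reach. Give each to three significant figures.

t_c ≈ 1.53 d; minimum DO ≈ 2.63 mg/L

Mixed DO = (1.44×7.99 + 0.215×2.26)/(1.44+0.215) = 11.99/1.655 = 7.246 mg/L.
Mixed L₀ = (1.44×3.24 + 0.215×219)/(1.655) = 51.75/1.655 = 31.27 mg/L.
Initial deficit D₀ = C_s − DO₀ = 8.72 − 7.246 = 1.474 mg/L.
t_c = (1/0.6850) ln[(1.00/0.315)(1 − 1.474×0.6850/(0.315×31.27))] = 1.460 × ln(2.849) = 1.528 d.
D_c = (0.315/1.00) × 31.27 × e^(−0.315×1.528) = 0.3150 × 31.27 × 0.6179 = 6.086 mg/L.
Minimum DO = 8.72 − 6.086 = 2.634 mg/L.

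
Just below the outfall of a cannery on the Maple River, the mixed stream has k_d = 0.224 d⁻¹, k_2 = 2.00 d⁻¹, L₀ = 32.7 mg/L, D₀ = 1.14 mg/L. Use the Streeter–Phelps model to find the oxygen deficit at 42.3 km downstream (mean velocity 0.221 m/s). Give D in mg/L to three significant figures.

Travel time t = x/v = 42.3 km / (0.221 m/s) = 42300 m / 0.221 m/s = 191400 s = 2.215 d.
k_d L₀/(k_2−k_d) = 0.224×32.7/(2.00−0.224) = 7.325/1.776 = 4.124 mg/L.
e^(−k_d t) = e^(−0.224×2.215) = 0.6088; e^(−k_2 t) = e^(−2.00×2.215) = 0.01191.
D = 4.124 × (0.6088 − 0.01191) + 1.14 × 0.01191 = 2.462 + 0.01357 = 2.475 mg/L.

D ≈ 2.48 mg/L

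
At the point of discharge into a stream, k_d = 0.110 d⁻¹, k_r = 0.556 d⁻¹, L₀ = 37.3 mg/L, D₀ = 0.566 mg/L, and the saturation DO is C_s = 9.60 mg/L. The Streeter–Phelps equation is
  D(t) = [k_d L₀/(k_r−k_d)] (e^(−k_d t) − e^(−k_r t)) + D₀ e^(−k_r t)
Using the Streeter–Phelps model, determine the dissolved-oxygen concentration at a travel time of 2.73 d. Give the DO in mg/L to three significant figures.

DO ≈ 4.68 mg/L

k_d L₀/(k_r−k_d) = 0.110×37.3/(0.556−0.110) = 4.103/0.4460 = 9.200 mg/L.
e^(−k_d t) = e^(−0.110×2.730) = 0.7406; e^(−k_r t) = e^(−0.556×2.730) = 0.2192.
D = 9.200 × (0.7406 − 0.2192) + 0.566 × 0.2192 = 4.797 + 0.1241 = 4.921 mg/L.
DO = C_s − D = 9.60 − 4.921 = 4.679 mg/L.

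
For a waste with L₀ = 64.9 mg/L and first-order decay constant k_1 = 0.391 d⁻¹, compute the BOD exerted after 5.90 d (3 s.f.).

y_t = L₀(1 − e^(−k_1 t)) = 64.9 × (1 − e^(−0.391×5.90))
= 64.9 × (1 − 0.09957) = 64.9 × 0.9004 = 58.44 mg/L.

y ≈ 58.4 mg/L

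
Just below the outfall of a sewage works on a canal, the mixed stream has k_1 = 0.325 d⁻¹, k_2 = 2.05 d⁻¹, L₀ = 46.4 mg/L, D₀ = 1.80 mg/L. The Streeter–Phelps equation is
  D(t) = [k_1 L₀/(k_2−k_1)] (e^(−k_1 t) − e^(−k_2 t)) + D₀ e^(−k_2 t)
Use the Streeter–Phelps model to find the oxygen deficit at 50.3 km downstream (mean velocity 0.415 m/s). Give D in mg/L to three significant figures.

Travel time t = x/v = 50.3 km / (0.415 m/s) = 50300 m / 0.415 m/s = 121200 s = 1.403 d.
k_1 L₀/(k_2−k_1) = 0.325×46.4/(2.05−0.325) = 15.08/1.725 = 8.742 mg/L.
e^(−k_1 t) = e^(−0.325×1.403) = 0.6339; e^(−k_2 t) = e^(−2.05×1.403) = 0.05637.
D = 8.742 × (0.6339 − 0.05637) + 1.80 × 0.05637 = 5.048 + 0.1015 = 5.150 mg/L.

D ≈ 5.15 mg/L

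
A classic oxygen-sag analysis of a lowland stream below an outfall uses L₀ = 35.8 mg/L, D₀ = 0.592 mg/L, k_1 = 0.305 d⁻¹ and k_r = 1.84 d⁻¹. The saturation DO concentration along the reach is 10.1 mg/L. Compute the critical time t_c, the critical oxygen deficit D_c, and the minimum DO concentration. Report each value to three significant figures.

t_c ≈ 1.11 d; D_c ≈ 4.22 mg/L; min DO ≈ 5.88 mg/L

t_c = [1/(k_r−k_1)] ln[(k_r/k_1)(1 − D₀(k_r−k_1)/(k_1 L₀))]
= [1/(1.84−0.305)] ln[(1.84/0.305)(1 − 0.592×1.535/(0.305×35.8))]
= (1/1.535) ln[6.033 × 0.9168] = 0.6515 × ln(5.531) = 0.6515 × 1.710 = 1.114 d.
D_c = (k_1/k_r) L₀ e^(−k_1 t_c) = (0.305/1.84) × 35.8 × e^(−0.305×1.114) = 0.1658 × 35.8 × 0.7119 = 4.225 mg/L.
Minimum DO = C_s − D_c = 10.1 − 4.225 = 5.875 mg/L.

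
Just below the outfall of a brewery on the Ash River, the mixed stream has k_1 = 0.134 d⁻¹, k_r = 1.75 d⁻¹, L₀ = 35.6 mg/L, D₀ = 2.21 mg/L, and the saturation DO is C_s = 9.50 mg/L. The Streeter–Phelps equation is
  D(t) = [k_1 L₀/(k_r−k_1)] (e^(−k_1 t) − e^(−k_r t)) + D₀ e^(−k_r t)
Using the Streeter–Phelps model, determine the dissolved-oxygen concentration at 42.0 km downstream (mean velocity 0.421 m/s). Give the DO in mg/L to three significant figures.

DO ≈ 7.07 mg/L

Travel time t = x/v = 42.0 km / (0.421 m/s) = 42000 m / 0.421 m/s = 99760 s = 1.155 d.
k_1 L₀/(k_r−k_1) = 0.134×35.6/(1.75−0.134) = 4.770/1.616 = 2.952 mg/L.
e^(−k_1 t) = e^(−0.134×1.155) = 0.8567; e^(−k_r t) = e^(−1.75×1.155) = 0.1326.
D = 2.952 × (0.8567 − 0.1326) + 2.21 × 0.1326 = 2.137 + 0.2930 = 2.430 mg/L.
DO = C_s − D = 9.50 − 2.430 = 7.070 mg/L.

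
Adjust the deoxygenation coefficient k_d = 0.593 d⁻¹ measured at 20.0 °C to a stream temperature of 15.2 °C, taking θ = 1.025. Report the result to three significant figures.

k_d ≈ 0.527 d⁻¹

k_d(T₂) = k_d(T₁) · θ^(T₂−T₁) = 0.593 × 1.025^(15.2−20.0)
= 0.593 × 1.025^-4.80 = 0.593 × 0.8882 = 0.5267 d⁻¹.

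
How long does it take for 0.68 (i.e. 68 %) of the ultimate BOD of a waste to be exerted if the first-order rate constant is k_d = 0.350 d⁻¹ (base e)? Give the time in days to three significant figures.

y/L₀ = 1 − e^(−k_d t) = 0.68 ⇒ e^(−k_d t) = 0.320
t = −ln(0.320) / 0.350 = 1.139 / 0.350 = 3.256 d.

t ≈ 3.26 d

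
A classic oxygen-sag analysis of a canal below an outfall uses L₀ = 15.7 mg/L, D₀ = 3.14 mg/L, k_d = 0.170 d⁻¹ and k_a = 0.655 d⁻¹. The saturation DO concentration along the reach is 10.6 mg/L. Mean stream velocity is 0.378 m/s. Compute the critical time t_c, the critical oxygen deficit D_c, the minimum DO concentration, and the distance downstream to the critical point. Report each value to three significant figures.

t_c ≈ 1.04 d; D_c ≈ 3.42 mg/L; min DO ≈ 7.18 mg/L; x_c ≈ 33.9 km

At the critical point dD/dt = 0, so k_d L₀ e^(−k_d t) = k_a D. Substituting D(t) from the Streeter–Phelps equation and solving for t gives
t_c = ln[(k_a/k_d)(1 − D₀(k_a−k_d)/(k_d L₀))] / (k_a−k_d).
Here k_a−k_d = 0.4850 d⁻¹ and 1 − D₀(k_a−k_d)/(k_d L₀) = 1 − 3.14×0.4850/(0.170×15.7) = 0.4294, so
t_c = ln(3.853 × 0.4294) / 0.4850 = 0.5035 / 0.4850 = 1.038 d.
L(t_c) = L₀ e^(−k_d t_c) = 15.7 × 0.8382 = 13.16 mg/L, and at the critical point k_a D_c = k_d L, so D_c = (0.170/0.655) × 13.16 = 3.416 mg/L.
Minimum DO = C_s − D_c = 10.6 − 3.416 = 7.184 mg/L.
x_c = v t_c = 0.378 m/s × 1.038 d × 86400 s/d = 33900 m ≈ 33.9 km.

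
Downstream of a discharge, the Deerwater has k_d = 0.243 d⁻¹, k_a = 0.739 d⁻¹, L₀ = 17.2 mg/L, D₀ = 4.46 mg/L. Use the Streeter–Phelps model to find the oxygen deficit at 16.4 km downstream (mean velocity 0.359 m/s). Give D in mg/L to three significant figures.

D ≈ 4.73 mg/L

Travel time t = x/v = 16.4 km / (0.359 m/s) = 16400 m / 0.359 m/s = 45680 s = 0.5287 d.
k_d L₀/(k_a−k_d) = 0.243×17.2/(0.739−0.243) = 4.180/0.4960 = 8.427 mg/L.
e^(−k_d t) = e^(−0.243×0.5287) = 0.8794; e^(−k_a t) = e^(−0.739×0.5287) = 0.6766.
D = 8.427 × (0.8794 − 0.6766) + 4.46 × 0.6766 = 1.709 + 3.017 = 4.727 mg/L.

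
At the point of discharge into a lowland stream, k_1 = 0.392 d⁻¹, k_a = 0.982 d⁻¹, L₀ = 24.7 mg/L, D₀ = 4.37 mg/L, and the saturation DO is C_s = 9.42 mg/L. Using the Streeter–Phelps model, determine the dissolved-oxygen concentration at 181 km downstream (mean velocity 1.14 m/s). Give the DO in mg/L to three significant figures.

Travel time t = x/v = 181 km / (1.14 m/s) = 181000 m / 1.14 m/s = 158800 s = 1.838 d.
k_1 L₀/(k_a−k_1) = 0.392×24.7/(0.982−0.392) = 9.682/0.5900 = 16.41 mg/L.
e^(−k_1 t) = e^(−0.392×1.838) = 0.4866; e^(−k_a t) = e^(−0.982×1.838) = 0.1645.
D = 16.41 × (0.4866 − 0.1645) + 4.37 × 0.1645 = 5.285 + 0.7191 = 6.004 mg/L.
DO = C_s − D = 9.42 − 6.004 = 3.416 mg/L.

DO ≈ 3.42 mg/L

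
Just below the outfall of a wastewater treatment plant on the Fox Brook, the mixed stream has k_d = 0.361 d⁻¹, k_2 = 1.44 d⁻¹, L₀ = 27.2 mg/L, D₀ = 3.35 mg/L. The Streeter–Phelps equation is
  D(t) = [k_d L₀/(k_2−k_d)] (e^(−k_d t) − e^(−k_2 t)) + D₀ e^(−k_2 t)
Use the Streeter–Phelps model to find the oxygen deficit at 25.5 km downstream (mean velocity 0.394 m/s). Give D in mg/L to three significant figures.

D ≈ 4.99 mg/L

Travel time t = x/v = 25.5 km / (0.394 m/s) = 25500 m / 0.394 m/s = 64720 s = 0.7491 d.
k_d L₀/(k_2−k_d) = 0.361×27.2/(1.44−0.361) = 9.819/1.079 = 9.100 mg/L.
e^(−k_d t) = e^(−0.361×0.7491) = 0.7631; e^(−k_2 t) = e^(−1.44×0.7491) = 0.3400.
D = 9.100 × (0.7631 − 0.3400) + 3.35 × 0.3400 = 3.850 + 1.139 = 4.989 mg/L.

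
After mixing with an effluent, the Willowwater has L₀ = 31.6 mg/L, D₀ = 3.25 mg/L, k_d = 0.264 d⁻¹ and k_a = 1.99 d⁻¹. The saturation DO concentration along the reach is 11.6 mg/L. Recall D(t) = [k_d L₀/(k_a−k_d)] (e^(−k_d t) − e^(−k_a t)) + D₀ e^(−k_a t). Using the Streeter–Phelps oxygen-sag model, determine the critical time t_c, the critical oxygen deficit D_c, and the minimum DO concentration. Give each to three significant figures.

t_c ≈ 0.524 d; D_c ≈ 3.65 mg/L; min DO ≈ 7.95 mg/L

At the critical point dD/dt = 0, so k_d L₀ e^(−k_d t) = k_a D. Substituting D(t) from the Streeter–Phelps equation and solving for t gives
t_c = ln[(k_a/k_d)(1 − D₀(k_a−k_d)/(k_d L₀))] / (k_a−k_d).
Here k_a−k_d = 1.726 d⁻¹ and 1 − D₀(k_a−k_d)/(k_d L₀) = 1 − 3.25×1.726/(0.264×31.6) = 0.3276, so
t_c = ln(7.538 × 0.3276) / 1.726 = 0.9040 / 1.726 = 0.5237 d.
L(t_c) = L₀ e^(−k_d t_c) = 31.6 × 0.8709 = 27.52 mg/L, and at the critical point k_a D_c = k_d L, so D_c = (0.264/1.99) × 27.52 = 3.651 mg/L.
Minimum DO = C_s − D_c = 11.6 − 3.651 = 7.949 mg/L.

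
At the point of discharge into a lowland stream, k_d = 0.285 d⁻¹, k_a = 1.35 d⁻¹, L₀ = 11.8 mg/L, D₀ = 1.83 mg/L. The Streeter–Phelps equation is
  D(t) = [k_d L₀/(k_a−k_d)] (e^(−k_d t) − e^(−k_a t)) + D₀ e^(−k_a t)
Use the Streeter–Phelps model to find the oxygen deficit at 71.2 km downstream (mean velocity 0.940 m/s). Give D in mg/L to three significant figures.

D ≈ 2.05 mg/L

Travel time t = x/v = 71.2 km / (0.940 m/s) = 71200 m / 0.940 m/s = 75740 s = 0.8767 d.
k_d L₀/(k_a−k_d) = 0.285×11.8/(1.35−0.285) = 3.363/1.065 = 3.158 mg/L.
e^(−k_d t) = e^(−0.285×0.8767) = 0.7789; e^(−k_a t) = e^(−1.35×0.8767) = 0.3062.
D = 3.158 × (0.7789 − 0.3062) + 1.83 × 0.3062 = 1.493 + 0.5603 = 2.053 mg/L.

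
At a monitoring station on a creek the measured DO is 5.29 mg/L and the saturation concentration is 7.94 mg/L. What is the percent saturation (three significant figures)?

66.6 % saturation

% saturation = C/C_s × 100 = 5.29/7.94 × 100 = 66.6 %.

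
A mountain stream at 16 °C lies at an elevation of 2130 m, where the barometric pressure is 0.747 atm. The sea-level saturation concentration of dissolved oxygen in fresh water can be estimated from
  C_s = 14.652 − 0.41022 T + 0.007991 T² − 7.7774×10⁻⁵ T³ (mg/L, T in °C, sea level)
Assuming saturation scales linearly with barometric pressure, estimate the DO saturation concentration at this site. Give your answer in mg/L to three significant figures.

C_s ≈ 7.33 mg/L

At sea level: C_s = 14.652 − 0.41022×16 + 0.007991×16² − 7.7774×10⁻⁵×16³ = 9.816 mg/L.
Pressure correction: C_s' = 9.816 × 0.747 = 7.332 mg/L.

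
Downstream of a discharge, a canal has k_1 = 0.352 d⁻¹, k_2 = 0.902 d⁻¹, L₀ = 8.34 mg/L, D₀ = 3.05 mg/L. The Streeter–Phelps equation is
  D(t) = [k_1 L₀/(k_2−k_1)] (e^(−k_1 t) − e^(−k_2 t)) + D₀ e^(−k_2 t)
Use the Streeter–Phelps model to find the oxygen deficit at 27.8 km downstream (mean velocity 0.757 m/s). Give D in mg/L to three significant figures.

D ≈ 3.04 mg/L

Travel time t = x/v = 27.8 km / (0.757 m/s) = 27800 m / 0.757 m/s = 36720 s = 0.4250 d.
k_1 L₀/(k_2−k_1) = 0.352×8.34/(0.902−0.352) = 2.936/0.5500 = 5.338 mg/L.
e^(−k_1 t) = e^(−0.352×0.4250) = 0.8610; e^(−k_2 t) = e^(−0.902×0.4250) = 0.6815.
D = 5.338 × (0.8610 − 0.6815) + 3.05 × 0.6815 = 0.9581 + 2.079 = 3.037 mg/L.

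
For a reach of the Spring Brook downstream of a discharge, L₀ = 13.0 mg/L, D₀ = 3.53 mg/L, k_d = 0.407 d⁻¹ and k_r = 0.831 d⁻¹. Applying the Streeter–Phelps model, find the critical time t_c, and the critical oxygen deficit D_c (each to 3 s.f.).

At the critical point dD/dt = 0, so k_d L₀ e^(−k_d t) = k_r D. Substituting D(t) from the Streeter–Phelps equation and solving for t gives
t_c = ln[(k_r/k_d)(1 − D₀(k_r−k_d)/(k_d L₀))] / (k_r−k_d).
Here k_r−k_d = 0.4240 d⁻¹ and 1 − D₀(k_r−k_d)/(k_d L₀) = 1 − 3.53×0.4240/(0.407×13.0) = 0.7171, so
t_c = ln(2.042 × 0.7171) / 0.4240 = 0.3813 / 0.4240 = 0.8993 d.
L(t_c) = L₀ e^(−k_d t_c) = 13.0 × 0.6935 = 9.015 mg/L, and at the critical point k_r D_c = k_d L, so D_c = (0.407/0.831) × 9.015 = 4.415 mg/L.

t_c ≈ 0.899 d; D_c ≈ 4.42 mg/L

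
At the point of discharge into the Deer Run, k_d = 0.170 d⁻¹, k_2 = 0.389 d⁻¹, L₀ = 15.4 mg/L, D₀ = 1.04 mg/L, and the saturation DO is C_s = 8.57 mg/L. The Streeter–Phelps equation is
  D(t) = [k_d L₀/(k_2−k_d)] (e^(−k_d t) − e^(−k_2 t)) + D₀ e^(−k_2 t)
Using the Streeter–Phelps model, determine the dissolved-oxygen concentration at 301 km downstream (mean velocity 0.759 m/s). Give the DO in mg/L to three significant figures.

DO ≈ 4.92 mg/L

Travel time t = x/v = 301 km / (0.759 m/s) = 301000 m / 0.759 m/s = 396600 s = 4.590 d.
k_d L₀/(k_2−k_d) = 0.170×15.4/(0.389−0.170) = 2.618/0.2190 = 11.95 mg/L.
e^(−k_d t) = e^(−0.170×4.590) = 0.4583; e^(−k_2 t) = e^(−0.389×4.590) = 0.1677.
D = 11.95 × (0.4583 − 0.1677) + 1.04 × 0.1677 = 3.473 + 0.1744 = 3.648 mg/L.
DO = C_s − D = 8.57 − 3.648 = 4.922 mg/L.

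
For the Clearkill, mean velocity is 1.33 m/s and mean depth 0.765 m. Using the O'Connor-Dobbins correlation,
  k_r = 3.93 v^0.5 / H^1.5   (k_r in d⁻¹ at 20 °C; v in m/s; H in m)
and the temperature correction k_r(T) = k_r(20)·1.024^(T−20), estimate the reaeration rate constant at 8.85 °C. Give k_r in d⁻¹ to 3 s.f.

k_r(20) = 3.93 × 1.33^0.5 / 0.765^1.5 = 3.93 × 1.153 / 0.6691 = 6.774 d⁻¹.
k_r(8.85) = 6.774 × 1.024^(8.85−20) = 6.774 × 0.7676 = 5.200 d⁻¹.

k_r ≈ 5.20 d⁻¹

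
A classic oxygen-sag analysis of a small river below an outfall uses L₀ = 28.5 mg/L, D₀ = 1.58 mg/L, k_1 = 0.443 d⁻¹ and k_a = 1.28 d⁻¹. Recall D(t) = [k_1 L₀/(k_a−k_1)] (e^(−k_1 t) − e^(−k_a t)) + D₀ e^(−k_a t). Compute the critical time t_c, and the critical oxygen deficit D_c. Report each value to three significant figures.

t_c ≈ 1.14 d; D_c ≈ 5.96 mg/L

With k_a/k_1 = 2.889 and 1 − D₀(k_a−k_1)/(k_1 L₀) = 0.8953,
t_c = ln(2.889 × 0.8953) / (1.28 − 0.443) = ln(2.587) / 0.8370 = 0.9504/0.8370 = 1.135 d.
L(t_c) = L₀ e^(−k_1 t_c) = 28.5 × 0.6047 = 17.23 mg/L, and at the critical point k_a D_c = k_1 L, so D_c = (0.443/1.28) × 17.23 = 5.965 mg/L.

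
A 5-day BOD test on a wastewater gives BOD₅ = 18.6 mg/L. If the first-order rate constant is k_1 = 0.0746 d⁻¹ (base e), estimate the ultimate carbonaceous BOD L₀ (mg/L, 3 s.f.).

BOD₅ = L₀(1 − e^(−5k_1)) ⇒ L₀ = BOD₅ / (1 − e^(−5×0.0746))
= 18.6 / (1 − 0.6887) = 18.6 / 0.3113 = 59.74 mg/L.

L₀ ≈ 59.7 mg/L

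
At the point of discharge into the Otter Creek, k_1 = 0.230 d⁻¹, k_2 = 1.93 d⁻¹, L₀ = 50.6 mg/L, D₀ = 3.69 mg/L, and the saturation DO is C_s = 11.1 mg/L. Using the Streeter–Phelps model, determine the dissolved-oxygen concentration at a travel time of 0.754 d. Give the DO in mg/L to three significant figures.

DO ≈ 6.08 mg/L

k_1 L₀/(k_2−k_1) = 0.230×50.6/(1.93−0.230) = 11.64/1.700 = 6.846 mg/L.
e^(−k_1 t) = e^(−0.230×0.7540) = 0.8408; e^(−k_2 t) = e^(−1.93×0.7540) = 0.2333.
D = 6.846 × (0.8408 − 0.2333) + 3.69 × 0.2333 = 4.158 + 0.8611 = 5.019 mg/L.
DO = C_s − D = 11.1 − 5.019 = 6.081 mg/L.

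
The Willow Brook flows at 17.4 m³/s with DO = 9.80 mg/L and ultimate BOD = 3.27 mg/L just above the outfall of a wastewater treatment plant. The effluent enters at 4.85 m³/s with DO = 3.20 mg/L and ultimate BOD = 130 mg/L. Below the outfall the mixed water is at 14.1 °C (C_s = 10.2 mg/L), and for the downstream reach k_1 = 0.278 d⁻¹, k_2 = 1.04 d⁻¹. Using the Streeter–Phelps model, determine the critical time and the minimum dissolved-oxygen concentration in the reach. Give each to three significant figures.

t_c ≈ 1.50 d; minimum DO ≈ 4.75 mg/L

Mixed DO = (17.4×9.80 + 4.85×3.20)/(17.4+4.85) = 186.0/22.25 = 8.361 mg/L.
Mixed L₀ = (17.4×3.27 + 4.85×130)/(22.25) = 687.4/22.25 = 30.89 mg/L.
Initial deficit D₀ = C_s − DO₀ = 10.2 − 8.361 = 1.839 mg/L.
t_c = (1/0.7620) ln[(1.04/0.278)(1 − 1.839×0.7620/(0.278×30.89))] = 1.312 × ln(3.131) = 1.498 d.
D_c = (0.278/1.04) × 30.89 × e^(−0.278×1.498) = 0.2673 × 30.89 × 0.6594 = 5.446 mg/L.
Minimum DO = 10.2 − 5.446 = 4.754 mg/L.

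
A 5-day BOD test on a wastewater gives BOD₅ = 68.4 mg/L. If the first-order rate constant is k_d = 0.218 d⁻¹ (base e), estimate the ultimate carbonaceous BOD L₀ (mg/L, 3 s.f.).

BOD₅ = L₀(1 − e^(−5k_d)) ⇒ L₀ = BOD₅ / (1 − e^(−5×0.218))
= 68.4 / (1 − 0.3362) = 68.4 / 0.6638 = 103.0 mg/L.

L₀ ≈ 103 mg/L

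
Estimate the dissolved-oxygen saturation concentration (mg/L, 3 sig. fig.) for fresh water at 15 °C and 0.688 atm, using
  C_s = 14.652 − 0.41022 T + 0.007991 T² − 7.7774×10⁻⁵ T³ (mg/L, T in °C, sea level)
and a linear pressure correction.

C_s ≈ 6.90 mg/L

At sea level: C_s = 14.652 − 0.41022×15 + 0.007991×15² − 7.7774×10⁻⁵×15³ = 10.03 mg/L.
Pressure correction: C_s' = 10.03 × 0.688 = 6.904 mg/L.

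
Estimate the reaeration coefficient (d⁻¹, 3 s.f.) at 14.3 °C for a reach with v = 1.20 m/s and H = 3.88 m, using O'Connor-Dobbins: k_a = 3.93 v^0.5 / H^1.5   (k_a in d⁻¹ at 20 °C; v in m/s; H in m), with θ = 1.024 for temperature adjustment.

k_a ≈ 0.492 d⁻¹

k_a(20) = 3.93 × 1.20^0.5 / 3.88^1.5 = 3.93 × 1.095 / 7.643 = 0.5633 d⁻¹.
k_a(14.3) = 0.5633 × 1.024^(14.3−20) = 0.5633 × 0.8736 = 0.4921 d⁻¹.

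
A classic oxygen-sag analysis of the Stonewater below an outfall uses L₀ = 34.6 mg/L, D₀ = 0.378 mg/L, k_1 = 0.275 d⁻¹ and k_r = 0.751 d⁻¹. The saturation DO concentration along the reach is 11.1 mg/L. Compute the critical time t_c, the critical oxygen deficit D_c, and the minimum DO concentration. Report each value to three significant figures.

t_c = [1/(k_r−k_1)] ln[(k_r/k_1)(1 − D₀(k_r−k_1)/(k_1 L₀))]
= [1/(0.751−0.275)] ln[(0.751/0.275)(1 − 0.378×0.4760/(0.275×34.6))]
= (1/0.4760) ln[2.731 × 0.9811] = 2.101 × ln(2.679) = 2.101 × 0.9855 = 2.070 d.
D_c = (k_1/k_r) L₀ e^(−k_1 t_c) = (0.275/0.751) × 34.6 × e^(−0.275×2.070) = 0.3662 × 34.6 × 0.5659 = 7.170 mg/L.
Minimum DO = C_s − D_c = 11.1 − 7.170 = 3.930 mg/L.

t_c ≈ 2.07 d; D_c ≈ 7.17 mg/L; min DO ≈ 3.93 mg/L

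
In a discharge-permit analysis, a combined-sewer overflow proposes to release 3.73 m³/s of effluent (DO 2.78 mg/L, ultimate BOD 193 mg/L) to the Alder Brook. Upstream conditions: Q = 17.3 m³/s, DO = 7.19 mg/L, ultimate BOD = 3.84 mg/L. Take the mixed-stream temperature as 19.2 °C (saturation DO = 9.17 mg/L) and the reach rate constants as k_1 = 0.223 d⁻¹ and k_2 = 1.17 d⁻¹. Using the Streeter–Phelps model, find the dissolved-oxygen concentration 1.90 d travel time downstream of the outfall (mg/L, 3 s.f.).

Mixed DO = (17.3×7.19 + 3.73×2.78)/(17.3+3.73) = 134.8/21.03 = 6.408 mg/L.
Mixed L₀ = (17.3×3.84 + 3.73×193)/(21.03) = 786.3/21.03 = 37.39 mg/L.
Initial deficit D₀ = C_s − DO₀ = 9.17 − 6.408 = 2.762 mg/L.
D(1.90) = [0.223×37.39/(1.17−0.223)](e^(−0.223×1.90) − e^(−1.17×1.90)) + 2.762 e^(−1.17×1.90)
= 8.805 × (0.6546 − 0.1083) + 2.762 × 0.1083 = 5.109 mg/L.
DO = 9.17 − 5.109 = 4.061 mg/L.

DO ≈ 4.06 mg/L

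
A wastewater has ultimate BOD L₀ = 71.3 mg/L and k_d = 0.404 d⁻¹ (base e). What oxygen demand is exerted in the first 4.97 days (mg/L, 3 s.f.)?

y_t = L₀(1 − e^(−k_d t)) = 71.3 × (1 − e^(−0.404×4.97))
= 71.3 × (1 − 0.1343) = 71.3 × 0.8657 = 61.73 mg/L.

y ≈ 61.7 mg/L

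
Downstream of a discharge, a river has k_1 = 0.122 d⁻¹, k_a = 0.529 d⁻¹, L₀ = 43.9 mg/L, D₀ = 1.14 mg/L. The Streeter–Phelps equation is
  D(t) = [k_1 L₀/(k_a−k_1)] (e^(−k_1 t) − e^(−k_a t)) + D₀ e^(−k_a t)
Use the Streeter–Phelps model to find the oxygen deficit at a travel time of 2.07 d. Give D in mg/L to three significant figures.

D ≈ 6.20 mg/L

k_1 L₀/(k_a−k_1) = 0.122×43.9/(0.529−0.122) = 5.356/0.4070 = 13.16 mg/L.
e^(−k_1 t) = e^(−0.122×2.070) = 0.7768; e^(−k_a t) = e^(−0.529×2.070) = 0.3345.
D = 13.16 × (0.7768 − 0.3345) + 1.14 × 0.3345 = 5.820 + 0.3814 = 6.202 mg/L.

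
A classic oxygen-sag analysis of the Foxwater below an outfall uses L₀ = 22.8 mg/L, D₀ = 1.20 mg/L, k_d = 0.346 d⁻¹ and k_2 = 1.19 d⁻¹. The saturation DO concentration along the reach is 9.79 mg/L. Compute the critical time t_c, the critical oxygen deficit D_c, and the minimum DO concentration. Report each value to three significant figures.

t_c ≈ 1.30 d; D_c ≈ 4.23 mg/L; min DO ≈ 5.56 mg/L

At the critical point dD/dt = 0, so k_d L₀ e^(−k_d t) = k_2 D. Substituting D(t) from the Streeter–Phelps equation and solving for t gives
t_c = ln[(k_2/k_d)(1 − D₀(k_2−k_d)/(k_d L₀))] / (k_2−k_d).
Here k_2−k_d = 0.8440 d⁻¹ and 1 − D₀(k_2−k_d)/(k_d L₀) = 1 − 1.20×0.8440/(0.346×22.8) = 0.8716, so
t_c = ln(3.439 × 0.8716) / 0.8440 = 1.098 / 0.8440 = 1.301 d.
L(t_c) = L₀ e^(−k_d t_c) = 22.8 × 0.6376 = 14.54 mg/L, and at the critical point k_2 D_c = k_d L, so D_c = (0.346/1.19) × 14.54 = 4.227 mg/L.
Minimum DO = C_s − D_c = 9.79 − 4.227 = 5.563 mg/L.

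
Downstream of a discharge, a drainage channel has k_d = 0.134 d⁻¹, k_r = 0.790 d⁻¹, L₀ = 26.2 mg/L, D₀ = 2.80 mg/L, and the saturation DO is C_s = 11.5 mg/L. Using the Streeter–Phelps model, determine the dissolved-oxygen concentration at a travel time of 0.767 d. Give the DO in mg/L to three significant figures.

DO ≈ 8.06 mg/L

k_d L₀/(k_r−k_d) = 0.134×26.2/(0.790−0.134) = 3.511/0.6560 = 5.352 mg/L.
e^(−k_d t) = e^(−0.134×0.7670) = 0.9023; e^(−k_r t) = e^(−0.790×0.7670) = 0.5456.
D = 5.352 × (0.9023 − 0.5456) + 2.80 × 0.5456 = 1.909 + 1.528 = 3.437 mg/L.
DO = C_s − D = 11.5 − 3.437 = 8.063 mg/L.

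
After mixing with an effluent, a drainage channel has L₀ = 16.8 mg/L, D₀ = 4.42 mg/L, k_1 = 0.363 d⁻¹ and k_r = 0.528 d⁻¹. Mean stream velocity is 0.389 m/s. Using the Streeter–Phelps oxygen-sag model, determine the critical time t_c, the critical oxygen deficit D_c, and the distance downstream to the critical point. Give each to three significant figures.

With k_r/k_1 = 1.455 and 1 − D₀(k_r−k_1)/(k_1 L₀) = 0.8804,
t_c = ln(1.455 × 0.8804) / (0.528 − 0.363) = ln(1.281) / 0.1650 = 0.2473/0.1650 = 1.499 d.
D_c = (k_1/k_r) L₀ e^(−k_1 t_c) = (0.363/0.528) × 16.8 × e^(−0.363×1.499) = 0.6875 × 16.8 × 0.5804 = 6.703 mg/L.
x_c = v t_c = 0.389 m/s × 1.499 d × 86400 s/d = 50380 m ≈ 50.4 km.

t_c ≈ 1.50 d; D_c ≈ 6.70 mg/L; x_c ≈ 50.4 km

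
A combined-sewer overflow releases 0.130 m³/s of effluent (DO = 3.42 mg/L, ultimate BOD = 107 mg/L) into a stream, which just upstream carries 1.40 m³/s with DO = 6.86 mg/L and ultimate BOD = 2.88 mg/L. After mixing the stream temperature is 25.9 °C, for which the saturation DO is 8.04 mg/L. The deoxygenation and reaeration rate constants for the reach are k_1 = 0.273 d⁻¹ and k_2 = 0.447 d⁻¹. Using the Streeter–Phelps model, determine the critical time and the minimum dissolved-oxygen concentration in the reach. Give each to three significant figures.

Mixed DO = (1.40×6.86 + 0.130×3.42)/(1.40+0.130) = 10.05/1.530 = 6.568 mg/L.
Mixed L₀ = (1.40×2.88 + 0.130×107)/(1.530) = 17.94/1.530 = 11.73 mg/L.
Initial deficit D₀ = C_s − DO₀ = 8.04 − 6.568 = 1.472 mg/L.
t_c = (1/0.1740) ln[(0.447/0.273)(1 − 1.472×0.1740/(0.273×11.73))] = 5.747 × ln(1.506) = 2.355 d.
D_c = (0.273/0.447) × 11.73 × e^(−0.273×2.355) = 0.6107 × 11.73 × 0.5258 = 3.766 mg/L.
Minimum DO = 8.04 − 3.766 = 4.274 mg/L.

t_c ≈ 2.35 d; minimum DO ≈ 4.27 mg/L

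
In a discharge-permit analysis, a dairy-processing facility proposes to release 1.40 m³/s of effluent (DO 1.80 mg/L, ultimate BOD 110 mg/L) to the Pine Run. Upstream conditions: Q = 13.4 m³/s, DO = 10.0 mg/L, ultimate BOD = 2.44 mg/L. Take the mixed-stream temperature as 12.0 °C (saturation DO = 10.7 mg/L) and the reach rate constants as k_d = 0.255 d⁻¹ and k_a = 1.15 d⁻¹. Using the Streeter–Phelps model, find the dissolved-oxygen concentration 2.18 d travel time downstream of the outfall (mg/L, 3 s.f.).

Mixed DO = (13.4×10.0 + 1.40×1.80)/(13.4+1.40) = 136.5/14.80 = 9.224 mg/L.
Mixed L₀ = (13.4×2.44 + 1.40×110)/(14.80) = 186.7/14.80 = 12.61 mg/L.
Initial deficit D₀ = C_s − DO₀ = 10.7 − 9.224 = 1.476 mg/L.
D(2.18) = [0.255×12.61/(1.15−0.255)](e^(−0.255×2.18) − e^(−1.15×2.18)) + 1.476 e^(−1.15×2.18)
= 3.594 × (0.5736 − 0.08151) + 1.476 × 0.08151 = 1.889 mg/L.
DO = 10.7 − 1.889 = 8.811 mg/L.

DO ≈ 8.81 mg/L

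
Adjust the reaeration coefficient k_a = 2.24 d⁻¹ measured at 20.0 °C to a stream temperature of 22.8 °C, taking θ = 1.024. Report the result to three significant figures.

k_a(T₂) = k_a(T₁) · θ^(T₂−T₁) = 2.24 × 1.024^(22.8−20.0)
= 2.24 × 1.024^2.80 = 2.24 × 1.069 = 2.394 d⁻¹.

k_a ≈ 2.39 d⁻¹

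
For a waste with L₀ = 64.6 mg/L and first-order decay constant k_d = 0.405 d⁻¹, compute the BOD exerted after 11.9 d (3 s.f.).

y ≈ 64.1 mg/L

y_t = L₀(1 − e^(−k_d t)) = 64.6 × (1 − e^(−0.405×11.9))
= 64.6 × (1 − 0.008071) = 64.6 × 0.9919 = 64.08 mg/L.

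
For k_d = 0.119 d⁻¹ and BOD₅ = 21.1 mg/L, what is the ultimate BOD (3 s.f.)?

BOD₅ = L₀(1 − e^(−5k_d)) ⇒ L₀ = BOD₅ / (1 − e^(−5×0.119))
= 21.1 / (1 − 0.5516) = 21.1 / 0.4484 = 47.05 mg/L.

L₀ ≈ 47.1 mg/L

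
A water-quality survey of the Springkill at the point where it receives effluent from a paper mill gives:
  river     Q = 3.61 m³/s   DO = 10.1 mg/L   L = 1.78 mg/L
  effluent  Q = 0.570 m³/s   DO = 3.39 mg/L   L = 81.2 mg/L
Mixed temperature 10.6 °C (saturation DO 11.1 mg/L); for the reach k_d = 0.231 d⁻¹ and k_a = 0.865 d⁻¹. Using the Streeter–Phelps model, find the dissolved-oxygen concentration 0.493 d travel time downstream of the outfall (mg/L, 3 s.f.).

Mixed DO = (3.61×10.1 + 0.570×3.39)/(3.61+0.570) = 38.39/4.180 = 9.185 mg/L.
Mixed L₀ = (3.61×1.78 + 0.570×81.2)/(4.180) = 52.71/4.180 = 12.61 mg/L.
Initial deficit D₀ = C_s − DO₀ = 11.1 − 9.185 = 1.915 mg/L.
D(0.493) = [0.231×12.61/(0.865−0.231)](e^(−0.231×0.493) − e^(−0.865×0.493)) + 1.915 e^(−0.865×0.493)
= 4.594 × (0.8924 − 0.6528) + 1.915 × 0.6528 = 2.351 mg/L.
DO = 11.1 − 2.351 = 8.749 mg/L.

DO ≈ 8.75 mg/L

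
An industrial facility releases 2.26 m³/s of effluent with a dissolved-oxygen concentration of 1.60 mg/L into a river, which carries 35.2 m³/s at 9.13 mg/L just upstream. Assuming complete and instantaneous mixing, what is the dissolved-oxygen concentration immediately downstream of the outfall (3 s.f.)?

Flow-weighted mixing: C = (Q_r C_r + Q_w C_w)/(Q_r + Q_w)
= (35.2×9.13 + 2.26×1.60)/(35.2 + 2.26) = 325.0/37.46 = 8.676 mg/L.

8.68 mg/L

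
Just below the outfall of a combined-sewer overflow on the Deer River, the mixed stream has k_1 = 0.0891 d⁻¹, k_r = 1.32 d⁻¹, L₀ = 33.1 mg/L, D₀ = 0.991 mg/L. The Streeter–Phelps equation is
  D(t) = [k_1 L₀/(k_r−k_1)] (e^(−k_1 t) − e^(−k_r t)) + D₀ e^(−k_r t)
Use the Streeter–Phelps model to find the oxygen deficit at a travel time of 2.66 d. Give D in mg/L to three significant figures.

k_1 L₀/(k_r−k_1) = 0.0891×33.1/(1.32−0.0891) = 2.949/1.231 = 2.396 mg/L.
e^(−k_1 t) = e^(−0.0891×2.660) = 0.7890; e^(−k_r t) = e^(−1.32×2.660) = 0.02986.
D = 2.396 × (0.7890 − 0.02986) + 0.991 × 0.02986 = 1.819 + 0.02959 = 1.848 mg/L.

D ≈ 1.85 mg/L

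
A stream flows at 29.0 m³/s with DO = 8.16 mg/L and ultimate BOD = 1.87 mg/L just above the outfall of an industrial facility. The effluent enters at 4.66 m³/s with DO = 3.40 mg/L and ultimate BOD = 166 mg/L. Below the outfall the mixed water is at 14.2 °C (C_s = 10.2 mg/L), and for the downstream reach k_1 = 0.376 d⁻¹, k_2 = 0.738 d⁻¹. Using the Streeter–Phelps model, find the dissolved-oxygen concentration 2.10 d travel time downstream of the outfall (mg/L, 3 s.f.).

DO ≈ 3.45 mg/L

Mixed DO = (29.0×8.16 + 4.66×3.40)/(29.0+4.66) = 252.5/33.66 = 7.501 mg/L.
Mixed L₀ = (29.0×1.87 + 4.66×166)/(33.66) = 827.8/33.66 = 24.59 mg/L.
Initial deficit D₀ = C_s − DO₀ = 10.2 − 7.501 = 2.699 mg/L.
D(2.10) = [0.376×24.59/(0.738−0.376)](e^(−0.376×2.10) − e^(−0.738×2.10)) + 2.699 e^(−0.738×2.10)
= 25.54 × (0.4540 − 0.2123) + 2.699 × 0.2123 = 6.748 mg/L.
DO = 10.2 − 6.748 = 3.452 mg/L.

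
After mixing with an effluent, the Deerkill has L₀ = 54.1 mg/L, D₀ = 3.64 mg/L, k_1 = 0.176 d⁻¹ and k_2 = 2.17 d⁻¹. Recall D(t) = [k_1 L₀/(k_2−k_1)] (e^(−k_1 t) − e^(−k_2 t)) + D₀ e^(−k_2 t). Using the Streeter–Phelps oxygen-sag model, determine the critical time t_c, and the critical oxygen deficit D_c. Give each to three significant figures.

t_c ≈ 0.539 d; D_c ≈ 3.99 mg/L

t_c = [1/(k_2−k_1)] ln[(k_2/k_1)(1 − D₀(k_2−k_1)/(k_1 L₀))]
= [1/(2.17−0.176)] ln[(2.17/0.176)(1 − 3.64×1.994/(0.176×54.1))]
= (1/1.994) ln[12.33 × 0.2377] = 0.5015 × ln(2.931) = 0.5015 × 1.075 = 0.5393 d.
D_c = (k_1/k_2) L₀ e^(−k_1 t_c) = (0.176/2.17) × 54.1 × e^(−0.176×0.5393) = 0.08111 × 54.1 × 0.9095 = 3.991 mg/L.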